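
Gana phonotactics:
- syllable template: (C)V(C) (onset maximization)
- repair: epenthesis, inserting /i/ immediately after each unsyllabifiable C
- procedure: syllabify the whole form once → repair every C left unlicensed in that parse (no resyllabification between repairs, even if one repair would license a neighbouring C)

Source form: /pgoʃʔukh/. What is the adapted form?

pigoʃʔukhi

Syllabifying with onset maximization leaves /p/, /h/ stranded (at most one coda consonant is licensed; onsets are limited to one consonant).
Inserting the epenthetic vowel yields /p/ → /pi/, /h/ → /hi/.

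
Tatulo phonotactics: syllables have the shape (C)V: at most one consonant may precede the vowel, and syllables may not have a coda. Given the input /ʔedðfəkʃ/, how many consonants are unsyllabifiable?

4

The consonants /d/, /ð/, /k/, /ʃ/ cannot be parsed into a legal (C)V syllable (no codas are permitted; onsets are limited to one consonant).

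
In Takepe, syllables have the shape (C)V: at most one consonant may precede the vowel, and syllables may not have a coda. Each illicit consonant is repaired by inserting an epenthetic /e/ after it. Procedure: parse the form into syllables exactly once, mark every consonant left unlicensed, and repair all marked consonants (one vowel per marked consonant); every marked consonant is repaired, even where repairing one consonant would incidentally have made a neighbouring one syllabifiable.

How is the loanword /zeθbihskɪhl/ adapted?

zeθebihesekɪhele

Under (C)V, the unsyllabifiable consonants are /θ/, /h/, /s/, /h/, /l/ (no codas are permitted; onsets are limited to one consonant).
Epenthesis after each stranded consonant: /θ/ → /θe/, /h/ → /he/, /s/ → /se/, /h/ → /he/, /l/ → /le/.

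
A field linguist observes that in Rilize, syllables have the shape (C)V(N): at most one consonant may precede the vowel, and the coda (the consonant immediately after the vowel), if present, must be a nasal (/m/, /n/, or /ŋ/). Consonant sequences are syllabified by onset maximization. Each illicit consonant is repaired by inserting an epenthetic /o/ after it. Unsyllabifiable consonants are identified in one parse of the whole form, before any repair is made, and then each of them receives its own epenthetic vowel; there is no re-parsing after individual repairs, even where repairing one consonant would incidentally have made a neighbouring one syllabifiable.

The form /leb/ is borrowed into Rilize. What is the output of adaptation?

The consonants /b/ cannot be parsed into a legal (C)V(N) syllable (only a nasal (/m/, /n/, or /ŋ/) is licensed in coda position; onsets are limited to one consonant).
Inserting the epenthetic vowel yields /b/ → /bo/.

lebo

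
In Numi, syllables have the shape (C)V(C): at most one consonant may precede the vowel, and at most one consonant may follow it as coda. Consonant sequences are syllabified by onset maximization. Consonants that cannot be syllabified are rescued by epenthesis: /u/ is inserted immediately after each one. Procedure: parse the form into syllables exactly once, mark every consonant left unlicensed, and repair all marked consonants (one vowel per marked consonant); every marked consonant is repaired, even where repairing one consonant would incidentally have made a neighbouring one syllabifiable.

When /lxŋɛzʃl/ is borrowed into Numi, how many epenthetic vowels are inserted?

4

The unsyllabifiable consonants are /l/, /x/, /ʃ/, /l/; each receives one epenthetic vowel.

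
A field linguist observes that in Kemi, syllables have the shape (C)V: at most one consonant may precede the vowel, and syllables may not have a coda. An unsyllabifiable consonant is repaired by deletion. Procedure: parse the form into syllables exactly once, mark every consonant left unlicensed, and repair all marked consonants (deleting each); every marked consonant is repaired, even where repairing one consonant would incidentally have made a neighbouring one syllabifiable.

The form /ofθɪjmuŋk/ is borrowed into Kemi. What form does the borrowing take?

Syllabifying with onset maximization leaves /f/, /j/, /ŋ/, /k/ stranded (no codas are permitted; onsets are limited to one consonant).
Deletion applies to /f/, /j/, /ŋ/, /k/.

oθɪmu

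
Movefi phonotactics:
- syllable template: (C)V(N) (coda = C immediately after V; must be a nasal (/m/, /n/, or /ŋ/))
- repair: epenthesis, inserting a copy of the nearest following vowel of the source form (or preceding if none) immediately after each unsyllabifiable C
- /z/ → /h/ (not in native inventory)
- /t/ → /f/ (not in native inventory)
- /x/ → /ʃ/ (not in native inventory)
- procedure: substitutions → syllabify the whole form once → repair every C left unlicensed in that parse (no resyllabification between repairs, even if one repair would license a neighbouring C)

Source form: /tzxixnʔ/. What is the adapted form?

fihiʃiʃiniʔi

Substitution: /t/ → /f/, /z/ → /h/, /x/ → /ʃ/, giving /fhʃiʃnʔ/.
The consonants /f/, /h/, /ʃ/, /n/, /ʔ/ cannot be parsed into a legal (C)V(N) syllable (only a nasal (/m/, /n/, or /ŋ/) is licensed in coda position; onsets are limited to one consonant).
Epenthesis after each stranded consonant: /f/ → /fi/, /h/ → /hi/, /ʃ/ → /ʃi/, /n/ → /ni/, /ʔ/ → /ʔi/.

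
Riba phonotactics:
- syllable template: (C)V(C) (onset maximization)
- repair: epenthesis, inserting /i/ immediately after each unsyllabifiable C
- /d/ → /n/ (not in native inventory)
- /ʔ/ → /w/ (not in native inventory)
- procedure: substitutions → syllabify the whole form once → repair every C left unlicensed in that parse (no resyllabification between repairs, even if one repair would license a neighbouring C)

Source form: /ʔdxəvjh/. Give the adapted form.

Substitution: /ʔ/ → /w/, /d/ → /n/, giving /wnxəvjh/.
Syllabifying with onset maximization leaves /w/, /n/, /j/, /h/ stranded (at most one coda consonant is licensed; onsets are limited to one consonant).
Inserting the epenthetic vowel yields /w/ → /wi/, /n/ → /ni/, /j/ → /ji/, /h/ → /hi/.

winixəvjihi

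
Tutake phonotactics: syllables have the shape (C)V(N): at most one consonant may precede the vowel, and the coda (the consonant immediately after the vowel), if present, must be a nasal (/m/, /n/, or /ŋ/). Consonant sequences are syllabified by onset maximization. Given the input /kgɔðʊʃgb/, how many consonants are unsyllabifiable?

4

The consonants /k/, /ʃ/, /g/, /b/ cannot be parsed into a legal (C)V(N) syllable (only a nasal (/m/, /n/, or /ŋ/) is licensed in coda position; onsets are limited to one consonant).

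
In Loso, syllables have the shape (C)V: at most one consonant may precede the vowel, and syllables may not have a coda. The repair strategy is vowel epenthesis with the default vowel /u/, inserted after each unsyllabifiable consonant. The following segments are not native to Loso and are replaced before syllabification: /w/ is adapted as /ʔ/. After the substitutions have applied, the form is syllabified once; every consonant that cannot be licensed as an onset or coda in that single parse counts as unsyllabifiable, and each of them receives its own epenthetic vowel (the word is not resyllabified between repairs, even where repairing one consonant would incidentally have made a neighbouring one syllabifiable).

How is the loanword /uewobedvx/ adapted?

ueʔobeduvuxu

Substitution: /w/ → /ʔ/, giving /ueʔobedvx/.
Syllabifying with onset maximization leaves /d/, /v/, /x/ stranded (no codas are permitted; onsets are limited to one consonant).
Inserting the epenthetic vowel yields /d/ → /du/, /v/ → /vu/, /x/ → /xu/.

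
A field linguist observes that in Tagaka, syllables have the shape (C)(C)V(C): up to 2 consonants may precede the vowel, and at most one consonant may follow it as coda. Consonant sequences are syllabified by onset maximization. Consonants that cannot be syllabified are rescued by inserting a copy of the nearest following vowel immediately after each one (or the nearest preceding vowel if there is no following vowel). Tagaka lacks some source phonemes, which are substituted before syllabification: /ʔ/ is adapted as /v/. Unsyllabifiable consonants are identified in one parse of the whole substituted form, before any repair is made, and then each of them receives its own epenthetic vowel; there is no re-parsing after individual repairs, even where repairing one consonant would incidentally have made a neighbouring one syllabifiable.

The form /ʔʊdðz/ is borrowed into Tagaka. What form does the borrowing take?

vʊdðʊzʊ

Substitution: /ʔ/ → /v/, giving /vʊdðz/.
Syllabifying with onset maximization leaves /ð/, /z/ stranded (at most one coda consonant is licensed; onsets may contain at most 2 consonants).
Epenthesis after each stranded consonant: /ð/ → /ðʊ/, /z/ → /zʊ/.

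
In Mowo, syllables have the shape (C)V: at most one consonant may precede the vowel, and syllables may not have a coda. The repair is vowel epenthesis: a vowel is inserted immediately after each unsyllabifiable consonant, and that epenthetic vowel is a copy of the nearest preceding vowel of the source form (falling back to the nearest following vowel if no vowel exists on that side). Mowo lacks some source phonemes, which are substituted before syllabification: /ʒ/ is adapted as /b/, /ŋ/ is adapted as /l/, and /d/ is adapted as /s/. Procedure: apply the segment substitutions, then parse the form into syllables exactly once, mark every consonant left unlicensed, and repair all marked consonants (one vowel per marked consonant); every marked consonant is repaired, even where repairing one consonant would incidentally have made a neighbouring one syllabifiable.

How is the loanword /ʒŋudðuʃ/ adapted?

bulusuðuʃu

Substitution: /ʒ/ → /b/, /ŋ/ → /l/, /d/ → /s/, giving /blusðuʃ/.
Under (C)V, the unsyllabifiable consonants are /b/, /s/, /ʃ/ (no codas are permitted; onsets are limited to one consonant).
Each unlicensed consonant becomes the onset of a new syllable: /b/ → /bu/, /s/ → /su/, /ʃ/ → /ʃu/.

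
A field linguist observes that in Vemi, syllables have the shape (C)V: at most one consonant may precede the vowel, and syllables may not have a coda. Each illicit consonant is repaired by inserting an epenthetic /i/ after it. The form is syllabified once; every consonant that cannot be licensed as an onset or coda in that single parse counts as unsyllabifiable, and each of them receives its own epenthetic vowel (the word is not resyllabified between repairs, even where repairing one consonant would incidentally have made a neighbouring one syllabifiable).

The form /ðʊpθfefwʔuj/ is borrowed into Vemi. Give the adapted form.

ðʊpiθifefiwiʔuji

The consonants /p/, /θ/, /f/, /w/, /j/ cannot be parsed into a legal (C)V syllable (no codas are permitted; onsets are limited to one consonant).
Epenthesis after each stranded consonant: /p/ → /pi/, /θ/ → /θi/, /f/ → /fi/, /w/ → /wi/, /j/ → /ji/.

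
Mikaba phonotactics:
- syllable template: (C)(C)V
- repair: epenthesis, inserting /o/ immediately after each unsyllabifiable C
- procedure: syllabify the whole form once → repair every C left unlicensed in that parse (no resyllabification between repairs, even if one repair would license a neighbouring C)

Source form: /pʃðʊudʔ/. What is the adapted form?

The consonants /p/, /d/, /ʔ/ cannot be parsed into a legal (C)(C)V syllable (no codas are permitted; onsets may contain at most 2 consonants).
Each unlicensed consonant becomes the onset of a new syllable: /p/ → /po/, /d/ → /do/, /ʔ/ → /ʔo/.

poʃðʊudoʔo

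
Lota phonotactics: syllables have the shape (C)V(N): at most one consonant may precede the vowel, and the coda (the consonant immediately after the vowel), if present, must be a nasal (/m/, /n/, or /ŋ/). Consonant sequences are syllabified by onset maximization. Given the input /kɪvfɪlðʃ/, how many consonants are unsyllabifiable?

The consonants /v/, /l/, /ð/, /ʃ/ cannot be parsed into a legal (C)V(N) syllable (only a nasal (/m/, /n/, or /ŋ/) is licensed in coda position; onsets are limited to one consonant).

4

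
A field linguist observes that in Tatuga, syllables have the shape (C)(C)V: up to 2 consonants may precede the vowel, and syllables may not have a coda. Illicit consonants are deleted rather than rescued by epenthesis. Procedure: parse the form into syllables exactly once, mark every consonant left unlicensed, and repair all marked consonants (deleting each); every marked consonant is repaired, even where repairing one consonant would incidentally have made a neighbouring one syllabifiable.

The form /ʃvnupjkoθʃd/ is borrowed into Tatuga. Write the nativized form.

Syllabifying with onset maximization leaves /ʃ/, /p/, /θ/, /ʃ/, /d/ stranded (no codas are permitted; onsets may contain at most 2 consonants).
Deletion applies to /ʃ/, /p/, /θ/, /ʃ/, /d/.

vnujko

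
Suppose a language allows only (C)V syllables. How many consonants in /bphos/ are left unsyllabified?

Syllabifying with onset maximization leaves /b/, /p/, /s/ stranded (no codas are permitted; onsets are limited to one consonant).

3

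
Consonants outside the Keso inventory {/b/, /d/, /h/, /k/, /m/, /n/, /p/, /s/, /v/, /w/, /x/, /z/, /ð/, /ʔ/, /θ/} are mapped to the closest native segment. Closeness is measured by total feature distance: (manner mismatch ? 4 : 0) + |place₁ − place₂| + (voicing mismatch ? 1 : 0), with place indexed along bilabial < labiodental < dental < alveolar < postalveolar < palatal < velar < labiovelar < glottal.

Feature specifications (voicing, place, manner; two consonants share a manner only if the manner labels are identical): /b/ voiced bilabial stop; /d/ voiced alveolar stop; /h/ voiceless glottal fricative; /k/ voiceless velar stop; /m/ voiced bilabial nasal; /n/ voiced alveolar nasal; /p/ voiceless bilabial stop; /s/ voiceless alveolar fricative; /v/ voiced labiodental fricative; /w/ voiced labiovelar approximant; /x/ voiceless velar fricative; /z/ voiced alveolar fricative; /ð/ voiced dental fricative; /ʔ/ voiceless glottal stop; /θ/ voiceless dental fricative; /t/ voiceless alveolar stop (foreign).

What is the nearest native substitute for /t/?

d

/d/ is closest: same manner (stop), place distance 0 (alveolar→alveolar), voicing differs (+1); total 1. Next closest is /k/ at distance 3.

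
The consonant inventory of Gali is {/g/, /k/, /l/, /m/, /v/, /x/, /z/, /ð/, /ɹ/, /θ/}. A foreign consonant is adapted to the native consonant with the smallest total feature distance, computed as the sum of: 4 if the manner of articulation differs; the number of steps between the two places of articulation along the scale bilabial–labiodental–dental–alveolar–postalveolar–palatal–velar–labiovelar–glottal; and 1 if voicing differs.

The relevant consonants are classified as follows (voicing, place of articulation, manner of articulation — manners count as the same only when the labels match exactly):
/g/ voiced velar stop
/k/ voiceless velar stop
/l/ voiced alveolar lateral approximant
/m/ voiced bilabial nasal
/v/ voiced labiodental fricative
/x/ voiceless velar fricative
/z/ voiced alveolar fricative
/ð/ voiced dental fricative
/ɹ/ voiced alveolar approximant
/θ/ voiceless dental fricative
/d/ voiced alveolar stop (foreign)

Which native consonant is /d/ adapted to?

/g/ is closest: same manner (stop), place distance 3 (alveolar→velar), same voicing; total 3. Next closest is /k/ at distance 4.

g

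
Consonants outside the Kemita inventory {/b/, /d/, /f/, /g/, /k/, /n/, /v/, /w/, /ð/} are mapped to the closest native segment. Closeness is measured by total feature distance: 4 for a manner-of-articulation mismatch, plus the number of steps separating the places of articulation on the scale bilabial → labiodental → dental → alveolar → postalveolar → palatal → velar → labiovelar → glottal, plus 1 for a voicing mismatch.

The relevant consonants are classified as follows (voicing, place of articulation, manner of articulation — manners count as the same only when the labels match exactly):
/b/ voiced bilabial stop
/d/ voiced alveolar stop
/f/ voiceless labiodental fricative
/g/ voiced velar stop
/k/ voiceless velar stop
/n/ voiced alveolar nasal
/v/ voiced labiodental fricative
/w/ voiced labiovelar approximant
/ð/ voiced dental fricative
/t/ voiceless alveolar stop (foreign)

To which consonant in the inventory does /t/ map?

d

/d/ is closest: same manner (stop), place distance 0 (alveolar→alveolar), voicing differs (+1); total 1. Next closest is /k/ at distance 3.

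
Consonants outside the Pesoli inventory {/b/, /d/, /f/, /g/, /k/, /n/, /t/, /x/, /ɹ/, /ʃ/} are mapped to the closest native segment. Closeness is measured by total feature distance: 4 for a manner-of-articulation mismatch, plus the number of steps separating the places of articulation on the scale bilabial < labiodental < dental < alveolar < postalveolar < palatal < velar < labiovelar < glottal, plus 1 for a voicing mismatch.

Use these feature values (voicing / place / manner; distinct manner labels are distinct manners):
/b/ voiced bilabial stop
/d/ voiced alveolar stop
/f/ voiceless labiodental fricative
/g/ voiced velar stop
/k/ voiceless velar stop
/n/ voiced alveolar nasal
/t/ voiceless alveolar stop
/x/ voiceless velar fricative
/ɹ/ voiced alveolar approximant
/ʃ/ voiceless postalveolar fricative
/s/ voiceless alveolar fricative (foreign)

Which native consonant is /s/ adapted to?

/ʃ/ is closest: same manner (fricative), place distance 1 (alveolar→postalveolar), same voicing; total 1. Next closest is /f/ at distance 2.

ʃ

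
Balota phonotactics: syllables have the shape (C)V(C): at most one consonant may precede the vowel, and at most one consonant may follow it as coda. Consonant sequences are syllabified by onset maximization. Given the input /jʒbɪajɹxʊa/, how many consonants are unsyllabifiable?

3

Under (C)V(C), the unsyllabifiable consonants are /j/, /ʒ/, /ɹ/ (at most one coda consonant is licensed; onsets are limited to one consonant).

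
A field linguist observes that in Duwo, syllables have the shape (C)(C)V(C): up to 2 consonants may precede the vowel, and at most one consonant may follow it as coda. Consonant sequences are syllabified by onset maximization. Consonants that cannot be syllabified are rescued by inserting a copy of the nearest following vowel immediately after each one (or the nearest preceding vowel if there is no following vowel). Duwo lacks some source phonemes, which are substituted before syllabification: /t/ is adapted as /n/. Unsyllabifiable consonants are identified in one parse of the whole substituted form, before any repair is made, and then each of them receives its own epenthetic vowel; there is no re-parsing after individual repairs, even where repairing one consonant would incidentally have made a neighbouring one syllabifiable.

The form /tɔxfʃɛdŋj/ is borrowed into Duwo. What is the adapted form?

Substitution: /t/ → /n/, giving /nɔxfʃɛdŋj/.
Syllabifying with onset maximization leaves /ŋ/, /j/ stranded (at most one coda consonant is licensed; onsets may contain at most 2 consonants).
Epenthesis after each stranded consonant: /ŋ/ → /ŋɛ/, /j/ → /jɛ/.

nɔxfʃɛdŋɛjɛ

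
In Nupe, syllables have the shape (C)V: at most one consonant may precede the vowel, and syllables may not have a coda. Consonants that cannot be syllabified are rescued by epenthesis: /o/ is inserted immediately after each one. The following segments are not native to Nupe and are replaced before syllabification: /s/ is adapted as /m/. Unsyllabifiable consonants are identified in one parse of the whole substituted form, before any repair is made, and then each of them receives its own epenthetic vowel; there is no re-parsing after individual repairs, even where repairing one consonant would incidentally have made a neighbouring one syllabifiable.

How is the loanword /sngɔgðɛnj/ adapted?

monogɔgoðɛnojo

Substitution: /s/ → /m/, giving /mngɔgðɛnj/.
Syllabifying with onset maximization leaves /m/, /n/, /g/, /n/, /j/ stranded (no codas are permitted; onsets are limited to one consonant).
Each unlicensed consonant becomes the onset of a new syllable: /m/ → /mo/, /n/ → /no/, /g/ → /go/, /n/ → /no/, /j/ → /jo/.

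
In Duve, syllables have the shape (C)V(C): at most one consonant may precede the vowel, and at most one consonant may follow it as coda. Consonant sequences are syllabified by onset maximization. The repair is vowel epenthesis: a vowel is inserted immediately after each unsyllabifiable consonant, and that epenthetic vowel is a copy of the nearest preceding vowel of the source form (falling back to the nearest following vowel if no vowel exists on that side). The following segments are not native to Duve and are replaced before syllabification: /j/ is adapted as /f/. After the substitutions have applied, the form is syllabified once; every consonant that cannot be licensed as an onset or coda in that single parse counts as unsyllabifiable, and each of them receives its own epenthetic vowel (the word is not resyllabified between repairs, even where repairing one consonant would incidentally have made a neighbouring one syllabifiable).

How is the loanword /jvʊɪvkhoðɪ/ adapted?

fʊvʊɪvkɪhoðɪ

Substitution: /j/ → /f/, giving /fvʊɪvkhoðɪ/.
Under (C)V(C), the unsyllabifiable consonants are /f/, /k/ (at most one coda consonant is licensed; onsets are limited to one consonant).
Epenthesis after each stranded consonant: /f/ → /fʊ/, /k/ → /kɪ/.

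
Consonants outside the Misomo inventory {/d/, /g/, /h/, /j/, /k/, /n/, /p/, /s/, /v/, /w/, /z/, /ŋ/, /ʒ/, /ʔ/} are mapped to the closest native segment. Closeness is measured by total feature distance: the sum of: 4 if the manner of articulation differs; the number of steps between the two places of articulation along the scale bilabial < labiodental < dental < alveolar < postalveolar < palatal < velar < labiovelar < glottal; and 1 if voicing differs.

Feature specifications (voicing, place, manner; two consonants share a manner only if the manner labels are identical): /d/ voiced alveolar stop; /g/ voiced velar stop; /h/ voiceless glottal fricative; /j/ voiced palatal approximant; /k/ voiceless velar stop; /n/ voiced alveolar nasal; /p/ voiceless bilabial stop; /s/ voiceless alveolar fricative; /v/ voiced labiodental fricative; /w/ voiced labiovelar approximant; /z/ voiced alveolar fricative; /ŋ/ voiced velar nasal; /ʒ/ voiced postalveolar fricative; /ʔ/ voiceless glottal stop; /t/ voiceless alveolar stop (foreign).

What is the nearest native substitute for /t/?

d

/d/ is closest: same manner (stop), place distance 0 (alveolar→alveolar), voicing differs (+1); total 1. Next closest is /k/ at distance 3.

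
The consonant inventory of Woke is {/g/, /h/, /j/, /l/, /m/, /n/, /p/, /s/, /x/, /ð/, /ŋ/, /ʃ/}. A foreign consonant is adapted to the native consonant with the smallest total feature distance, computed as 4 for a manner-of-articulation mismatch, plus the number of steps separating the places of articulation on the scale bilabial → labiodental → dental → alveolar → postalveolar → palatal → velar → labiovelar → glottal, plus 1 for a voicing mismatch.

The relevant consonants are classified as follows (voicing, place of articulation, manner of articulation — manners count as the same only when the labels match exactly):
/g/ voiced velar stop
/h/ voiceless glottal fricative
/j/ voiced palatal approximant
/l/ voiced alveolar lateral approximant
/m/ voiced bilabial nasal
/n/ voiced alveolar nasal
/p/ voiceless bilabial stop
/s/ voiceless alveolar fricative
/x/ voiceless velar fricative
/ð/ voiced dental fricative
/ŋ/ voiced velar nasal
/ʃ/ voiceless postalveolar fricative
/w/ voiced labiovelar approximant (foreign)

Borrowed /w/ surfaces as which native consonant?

j

/j/ is closest: same manner (approximant), place distance 2 (labiovelar→palatal), same voicing; total 2. Next closest is /g/ at distance 5.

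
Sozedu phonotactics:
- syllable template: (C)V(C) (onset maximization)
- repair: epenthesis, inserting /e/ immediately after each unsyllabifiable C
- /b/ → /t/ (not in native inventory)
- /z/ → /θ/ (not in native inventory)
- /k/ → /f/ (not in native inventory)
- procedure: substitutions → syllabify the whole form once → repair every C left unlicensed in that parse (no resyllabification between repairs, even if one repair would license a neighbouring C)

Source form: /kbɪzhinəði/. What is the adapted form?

Substitution: /k/ → /f/, /b/ → /t/, /z/ → /θ/, giving /ftɪθhinəði/.
Syllabifying with onset maximization leaves /f/ stranded (at most one coda consonant is licensed; onsets are limited to one consonant).
Inserting the epenthetic vowel yields /f/ → /fe/.

fetɪθhinəði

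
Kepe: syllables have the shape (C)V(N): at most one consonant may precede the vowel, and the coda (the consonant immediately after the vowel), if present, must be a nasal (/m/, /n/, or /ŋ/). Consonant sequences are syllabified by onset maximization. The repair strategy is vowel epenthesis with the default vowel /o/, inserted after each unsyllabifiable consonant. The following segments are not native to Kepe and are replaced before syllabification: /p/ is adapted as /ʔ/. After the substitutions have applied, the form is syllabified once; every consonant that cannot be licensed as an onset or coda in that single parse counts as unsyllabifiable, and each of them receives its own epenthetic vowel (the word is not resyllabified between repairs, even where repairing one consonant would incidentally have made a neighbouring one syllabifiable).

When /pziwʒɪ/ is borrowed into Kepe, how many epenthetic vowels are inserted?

2

After substitution the input is /ʔziwʒɪ/.
The unsyllabifiable consonants are /ʔ/, /w/; each receives one epenthetic vowel.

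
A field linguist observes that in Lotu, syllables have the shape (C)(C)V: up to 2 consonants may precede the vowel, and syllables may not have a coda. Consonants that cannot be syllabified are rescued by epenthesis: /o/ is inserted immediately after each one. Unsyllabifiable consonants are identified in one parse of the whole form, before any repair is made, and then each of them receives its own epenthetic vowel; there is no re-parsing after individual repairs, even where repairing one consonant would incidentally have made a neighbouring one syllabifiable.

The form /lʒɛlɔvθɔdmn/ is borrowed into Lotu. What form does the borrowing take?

lʒɛlɔvθɔdomono

Under (C)(C)V, the unsyllabifiable consonants are /d/, /m/, /n/ (no codas are permitted; onsets may contain at most 2 consonants).
Each unlicensed consonant becomes the onset of a new syllable: /d/ → /do/, /m/ → /mo/, /n/ → /no/.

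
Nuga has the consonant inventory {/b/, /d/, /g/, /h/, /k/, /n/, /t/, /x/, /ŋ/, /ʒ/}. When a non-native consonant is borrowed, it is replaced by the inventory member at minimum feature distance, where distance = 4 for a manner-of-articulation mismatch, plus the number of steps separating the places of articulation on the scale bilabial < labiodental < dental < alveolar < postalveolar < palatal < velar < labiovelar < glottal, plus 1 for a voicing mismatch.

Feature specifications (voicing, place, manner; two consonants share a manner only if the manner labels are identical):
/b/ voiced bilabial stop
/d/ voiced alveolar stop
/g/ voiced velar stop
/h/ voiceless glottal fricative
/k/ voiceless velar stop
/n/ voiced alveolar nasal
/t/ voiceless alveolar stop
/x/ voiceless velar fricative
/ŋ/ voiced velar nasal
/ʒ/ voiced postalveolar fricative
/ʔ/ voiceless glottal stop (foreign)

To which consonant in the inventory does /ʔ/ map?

/k/ is closest: same manner (stop), place distance 2 (glottal→velar), same voicing; total 2. Next closest is /g/ at distance 3.

k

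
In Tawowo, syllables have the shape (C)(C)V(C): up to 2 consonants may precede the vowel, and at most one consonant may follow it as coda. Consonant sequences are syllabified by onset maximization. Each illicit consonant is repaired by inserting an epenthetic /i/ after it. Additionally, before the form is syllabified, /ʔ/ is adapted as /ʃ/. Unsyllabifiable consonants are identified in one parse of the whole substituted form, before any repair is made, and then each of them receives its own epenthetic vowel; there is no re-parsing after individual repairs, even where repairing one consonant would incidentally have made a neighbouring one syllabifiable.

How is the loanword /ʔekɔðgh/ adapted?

Substitution: /ʔ/ → /ʃ/, giving /ʃekɔðgh/.
Under (C)(C)V(C), the unsyllabifiable consonants are /g/, /h/ (at most one coda consonant is licensed; onsets may contain at most 2 consonants).
Epenthesis after each stranded consonant: /g/ → /gi/, /h/ → /hi/.

ʃekɔðgihi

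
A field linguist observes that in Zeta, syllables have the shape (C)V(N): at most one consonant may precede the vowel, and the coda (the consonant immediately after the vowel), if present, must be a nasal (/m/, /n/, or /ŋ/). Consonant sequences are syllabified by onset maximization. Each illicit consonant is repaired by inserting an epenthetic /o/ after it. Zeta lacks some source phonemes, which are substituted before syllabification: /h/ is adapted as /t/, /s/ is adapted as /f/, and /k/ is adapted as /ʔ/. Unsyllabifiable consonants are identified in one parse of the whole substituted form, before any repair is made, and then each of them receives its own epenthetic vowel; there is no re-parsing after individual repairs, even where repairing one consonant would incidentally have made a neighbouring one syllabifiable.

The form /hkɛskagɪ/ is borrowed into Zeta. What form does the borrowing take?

toʔɛfoʔagɪ

Substitution: /h/ → /t/, /k/ → /ʔ/, /s/ → /f/, giving /tʔɛfʔagɪ/.
Under (C)V(N), the unsyllabifiable consonants are /t/, /f/ (only a nasal (/m/, /n/, or /ŋ/) is licensed in coda position; onsets are limited to one consonant).
Inserting the epenthetic vowel yields /t/ → /to/, /f/ → /fo/.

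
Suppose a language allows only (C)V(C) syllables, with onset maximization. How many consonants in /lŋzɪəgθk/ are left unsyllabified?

4

Syllabifying with onset maximization leaves /l/, /ŋ/, /θ/, /k/ stranded (at most one coda consonant is licensed; onsets are limited to one consonant).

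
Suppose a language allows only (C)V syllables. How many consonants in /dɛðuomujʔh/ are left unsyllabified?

3

Under (C)V, the unsyllabifiable consonants are /j/, /ʔ/, /h/ (no codas are permitted; onsets are limited to one consonant).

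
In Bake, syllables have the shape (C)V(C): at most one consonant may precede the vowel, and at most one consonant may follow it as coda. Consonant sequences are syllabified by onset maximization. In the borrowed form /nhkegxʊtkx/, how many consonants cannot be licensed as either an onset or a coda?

4

Syllabifying with onset maximization leaves /n/, /h/, /k/, /x/ stranded (at most one coda consonant is licensed; onsets are limited to one consonant).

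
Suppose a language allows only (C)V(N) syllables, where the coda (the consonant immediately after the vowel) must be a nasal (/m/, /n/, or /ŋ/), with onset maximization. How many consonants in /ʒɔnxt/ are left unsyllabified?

2

The consonants /x/, /t/ cannot be parsed into a legal (C)V(N) syllable (only a nasal (/m/, /n/, or /ŋ/) is licensed in coda position; onsets are limited to one consonant).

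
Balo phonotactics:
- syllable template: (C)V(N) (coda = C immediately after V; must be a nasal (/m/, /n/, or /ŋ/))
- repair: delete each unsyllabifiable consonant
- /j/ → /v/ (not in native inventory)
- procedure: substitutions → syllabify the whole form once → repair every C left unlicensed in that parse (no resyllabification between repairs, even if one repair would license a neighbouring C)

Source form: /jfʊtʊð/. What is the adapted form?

fʊtʊ

Substitution: /j/ → /v/, giving /vfʊtʊð/.
The consonants /v/, /ð/ cannot be parsed into a legal (C)V(N) syllable (only a nasal (/m/, /n/, or /ŋ/) is licensed in coda position; onsets are limited to one consonant).
Deleting the stranded consonants removes /v/, /ð/.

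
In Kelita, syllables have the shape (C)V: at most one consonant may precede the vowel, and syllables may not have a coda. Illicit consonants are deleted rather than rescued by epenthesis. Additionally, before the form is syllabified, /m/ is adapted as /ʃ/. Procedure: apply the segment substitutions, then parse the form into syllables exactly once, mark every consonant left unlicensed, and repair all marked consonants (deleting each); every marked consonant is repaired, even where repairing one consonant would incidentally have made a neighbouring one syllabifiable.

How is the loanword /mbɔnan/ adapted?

bɔna

Substitution: /m/ → /ʃ/, giving /ʃbɔnan/.
Syllabifying with onset maximization leaves /ʃ/, /n/ stranded (no codas are permitted; onsets are limited to one consonant).
Deleting the stranded consonants removes /ʃ/, /n/.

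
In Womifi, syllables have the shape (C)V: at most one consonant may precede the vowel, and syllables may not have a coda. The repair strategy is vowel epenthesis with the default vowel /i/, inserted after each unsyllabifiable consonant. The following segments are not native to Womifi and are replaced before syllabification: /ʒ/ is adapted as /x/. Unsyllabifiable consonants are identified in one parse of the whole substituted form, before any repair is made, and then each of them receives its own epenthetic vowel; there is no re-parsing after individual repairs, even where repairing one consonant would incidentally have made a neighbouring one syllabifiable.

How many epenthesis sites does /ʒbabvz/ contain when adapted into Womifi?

4

After substitution the input is /xbabvz/.
The unsyllabifiable consonants are /x/, /b/, /v/, /z/; each receives one epenthetic vowel.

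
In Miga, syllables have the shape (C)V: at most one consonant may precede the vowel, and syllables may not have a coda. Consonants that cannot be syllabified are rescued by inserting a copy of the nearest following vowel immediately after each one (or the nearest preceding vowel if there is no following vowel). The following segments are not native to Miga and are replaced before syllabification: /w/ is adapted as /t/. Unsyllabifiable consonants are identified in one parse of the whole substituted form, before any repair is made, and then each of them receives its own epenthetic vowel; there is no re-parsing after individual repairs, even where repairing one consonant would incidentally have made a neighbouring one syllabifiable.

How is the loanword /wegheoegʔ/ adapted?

tegeheoegeʔe

Substitution: /w/ → /t/, giving /tegheoegʔ/.
Syllabifying with onset maximization leaves /g/, /g/, /ʔ/ stranded (no codas are permitted; onsets are limited to one consonant).
Inserting the epenthetic vowel yields /g/ → /ge/, /g/ → /ge/, /ʔ/ → /ʔe/.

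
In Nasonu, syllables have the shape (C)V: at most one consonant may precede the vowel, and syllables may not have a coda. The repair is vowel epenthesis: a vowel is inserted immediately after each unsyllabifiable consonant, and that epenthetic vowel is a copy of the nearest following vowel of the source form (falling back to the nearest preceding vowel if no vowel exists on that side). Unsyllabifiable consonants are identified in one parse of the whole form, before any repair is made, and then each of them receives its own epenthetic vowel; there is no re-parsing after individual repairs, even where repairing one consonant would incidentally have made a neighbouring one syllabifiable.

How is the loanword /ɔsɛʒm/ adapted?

Under (C)V, the unsyllabifiable consonants are /ʒ/, /m/ (no codas are permitted; onsets are limited to one consonant).
Epenthesis after each stranded consonant: /ʒ/ → /ʒɛ/, /m/ → /mɛ/.

ɔsɛʒɛmɛ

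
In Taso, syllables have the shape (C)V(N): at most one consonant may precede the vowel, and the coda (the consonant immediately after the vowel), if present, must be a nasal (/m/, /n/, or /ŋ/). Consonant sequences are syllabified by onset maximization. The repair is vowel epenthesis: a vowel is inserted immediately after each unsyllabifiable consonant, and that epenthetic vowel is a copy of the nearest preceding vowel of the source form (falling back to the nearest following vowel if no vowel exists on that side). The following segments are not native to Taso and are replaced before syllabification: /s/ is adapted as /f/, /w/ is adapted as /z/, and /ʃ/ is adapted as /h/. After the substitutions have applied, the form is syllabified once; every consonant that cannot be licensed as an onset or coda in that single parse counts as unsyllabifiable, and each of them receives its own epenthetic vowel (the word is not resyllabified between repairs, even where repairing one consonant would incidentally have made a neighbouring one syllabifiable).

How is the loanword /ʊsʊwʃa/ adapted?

ʊfʊzʊha

Substitution: /s/ → /f/, /w/ → /z/, /ʃ/ → /h/, giving /ʊfʊzha/.
The consonants /z/ cannot be parsed into a legal (C)V(N) syllable (only a nasal (/m/, /n/, or /ŋ/) is licensed in coda position; onsets are limited to one consonant).
Inserting the epenthetic vowel yields /z/ → /zʊ/.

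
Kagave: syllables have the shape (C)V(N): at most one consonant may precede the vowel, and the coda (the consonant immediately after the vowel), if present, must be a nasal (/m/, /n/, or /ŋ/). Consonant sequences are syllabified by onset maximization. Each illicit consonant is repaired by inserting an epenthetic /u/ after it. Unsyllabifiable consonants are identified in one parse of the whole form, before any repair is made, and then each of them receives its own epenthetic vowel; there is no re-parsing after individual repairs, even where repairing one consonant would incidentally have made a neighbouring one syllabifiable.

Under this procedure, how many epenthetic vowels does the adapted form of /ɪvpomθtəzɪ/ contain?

2

The unsyllabifiable consonants are /v/, /θ/; each receives one epenthetic vowel.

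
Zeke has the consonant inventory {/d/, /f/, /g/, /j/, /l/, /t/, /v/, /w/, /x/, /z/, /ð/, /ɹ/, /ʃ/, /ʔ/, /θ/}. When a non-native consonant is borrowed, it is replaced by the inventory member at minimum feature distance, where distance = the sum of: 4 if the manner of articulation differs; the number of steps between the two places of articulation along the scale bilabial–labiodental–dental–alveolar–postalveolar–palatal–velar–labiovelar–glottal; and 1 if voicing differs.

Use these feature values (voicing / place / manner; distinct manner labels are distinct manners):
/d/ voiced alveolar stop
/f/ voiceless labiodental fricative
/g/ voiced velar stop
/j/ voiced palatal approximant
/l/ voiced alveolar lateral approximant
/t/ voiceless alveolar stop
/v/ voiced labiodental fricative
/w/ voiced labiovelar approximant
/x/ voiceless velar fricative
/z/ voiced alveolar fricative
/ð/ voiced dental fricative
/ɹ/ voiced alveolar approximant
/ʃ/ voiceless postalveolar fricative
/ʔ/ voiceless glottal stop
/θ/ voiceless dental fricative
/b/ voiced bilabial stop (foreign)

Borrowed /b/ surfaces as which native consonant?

d

/d/ is closest: same manner (stop), place distance 3 (bilabial→alveolar), same voicing; total 3. Next closest is /t/ at distance 4.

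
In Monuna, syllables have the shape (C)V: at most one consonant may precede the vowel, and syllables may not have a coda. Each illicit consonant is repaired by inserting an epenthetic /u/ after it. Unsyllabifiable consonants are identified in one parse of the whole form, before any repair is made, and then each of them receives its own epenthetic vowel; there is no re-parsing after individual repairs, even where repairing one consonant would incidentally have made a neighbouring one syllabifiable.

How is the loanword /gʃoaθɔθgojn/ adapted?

guʃoaθɔθugojunu

Under (C)V, the unsyllabifiable consonants are /g/, /θ/, /j/, /n/ (no codas are permitted; onsets are limited to one consonant).
Each unlicensed consonant becomes the onset of a new syllable: /g/ → /gu/, /θ/ → /θu/, /j/ → /ju/, /n/ → /nu/.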